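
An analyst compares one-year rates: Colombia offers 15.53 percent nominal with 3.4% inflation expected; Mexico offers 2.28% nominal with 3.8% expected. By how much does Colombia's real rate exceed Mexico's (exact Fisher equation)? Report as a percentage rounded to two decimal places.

13.20%

Colombia: (1 + 0.1553)/(1 + 0.0340) − 1 = 11.7311%
Mexico: (1 + 0.0228)/(1 + 0.0380) − 1 = -1.4644%
Differential = 11.7311% − (-1.4644%) = 13.1955% → 13.20%.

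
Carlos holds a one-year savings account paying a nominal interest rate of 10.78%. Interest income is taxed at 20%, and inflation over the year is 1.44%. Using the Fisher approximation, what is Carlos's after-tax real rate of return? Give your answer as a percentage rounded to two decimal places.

7.18%

After-tax nominal return = 10.78% × (1 − 0.2) = 8.6240%.
r ≈ 8.6240% − 1.44% → 7.18%.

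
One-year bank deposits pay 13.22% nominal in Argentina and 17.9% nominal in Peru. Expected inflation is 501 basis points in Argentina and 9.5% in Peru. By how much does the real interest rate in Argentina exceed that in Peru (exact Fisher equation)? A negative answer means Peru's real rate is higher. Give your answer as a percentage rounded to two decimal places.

Argentina: (1 + 0.1322)/(1 + 0.0501) − 1 = 7.8183%
Peru: (1 + 0.1790)/(1 + 0.0950) − 1 = 7.6712%
Differential = 7.8183% − 7.6712% = 0.1471% → 0.15%.

0.15%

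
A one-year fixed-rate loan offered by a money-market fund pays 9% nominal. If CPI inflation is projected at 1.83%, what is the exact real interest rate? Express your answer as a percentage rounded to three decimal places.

By the Fisher identity, 1 + r = (1 + i)/(1 + π).
1 + r = 1.09000 / 1.01830 = 1.070411
r = 1.070411 − 1 = 7.0411%, i.e. 7.041%.

7.041%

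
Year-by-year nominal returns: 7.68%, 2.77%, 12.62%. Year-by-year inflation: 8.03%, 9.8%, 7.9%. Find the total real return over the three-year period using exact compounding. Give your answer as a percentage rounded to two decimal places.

-2.62%

Compound the nominal returns: 1.0768 × 1.0277 × 1.1262 = 1.246284.
Compound inflation: 1.0803 × 1.0980 × 1.0790 = 1.279877.
Deflate: 1.246284 / 1.279877 = 0.973753.
Total real return = 0.973753 − 1 → -2.62%.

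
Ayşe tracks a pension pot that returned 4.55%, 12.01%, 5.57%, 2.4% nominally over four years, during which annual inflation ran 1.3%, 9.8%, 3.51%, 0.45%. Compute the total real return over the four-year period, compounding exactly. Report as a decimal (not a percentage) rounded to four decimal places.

Compound the nominal returns: 1.0455 × 1.1201 × 1.0557 × 1.0240 = 1.265964.
Compound inflation: 1.0130 × 1.0980 × 1.0351 × 1.0045 = 1.156496.
Deflate: 1.265964 / 1.156496 = 1.094655.
Total real return = 1.094655 − 1 → 0.0947.

0.0947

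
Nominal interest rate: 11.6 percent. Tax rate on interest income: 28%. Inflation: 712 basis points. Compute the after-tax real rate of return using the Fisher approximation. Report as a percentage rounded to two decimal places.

1.23%

After-tax nominal return = 11.6% × (1 − 0.28) = 8.3520%.
r ≈ 8.3520% − 7.12% → 1.23%.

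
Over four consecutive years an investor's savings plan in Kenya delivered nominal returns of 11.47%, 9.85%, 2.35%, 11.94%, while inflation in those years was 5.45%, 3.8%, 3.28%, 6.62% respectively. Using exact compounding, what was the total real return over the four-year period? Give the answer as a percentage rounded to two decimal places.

16.39%

Nominal growth factor = 1.1147 × 1.0985 × 1.0235 × 1.1194 = 1.402915
Price-level growth factor = 1.0545 × 1.0380 × 1.0328 × 1.0662 = 1.205310
Real growth factor = 1.402915 / 1.205310 = 1.163945
Total real return = 1.163945 − 1 → 16.39%.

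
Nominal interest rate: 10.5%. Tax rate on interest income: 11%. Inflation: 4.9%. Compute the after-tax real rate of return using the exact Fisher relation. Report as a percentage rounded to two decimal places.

After-tax nominal return = 10.5% × (1 − 0.11) = 9.3450%.
1 + r = 1.09345 / 1.04900 = 1.042374
After-tax real rate = 1.042374 − 1 → 4.24%.

4.24%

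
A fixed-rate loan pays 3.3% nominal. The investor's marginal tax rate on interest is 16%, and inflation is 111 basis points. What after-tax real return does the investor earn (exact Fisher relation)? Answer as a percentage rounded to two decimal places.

1.64%

After-tax nominal return = 3.3% × (1 − 0.16) = 2.7720%.
1 + r = 1.02772 / 1.01110 = 1.016438
After-tax real rate = 1.016438 − 1 → 1.64%.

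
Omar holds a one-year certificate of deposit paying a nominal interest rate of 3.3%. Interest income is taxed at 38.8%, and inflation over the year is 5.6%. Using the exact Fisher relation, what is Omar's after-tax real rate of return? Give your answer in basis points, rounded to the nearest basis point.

-339 basis points

After-tax nominal return = 3.3% × (1 − 0.388) = 2.0196%.
1 + r = 1.020196 / 1.05600 = 0.966095
After-tax real rate = 0.966095 − 1 → -339 basis points.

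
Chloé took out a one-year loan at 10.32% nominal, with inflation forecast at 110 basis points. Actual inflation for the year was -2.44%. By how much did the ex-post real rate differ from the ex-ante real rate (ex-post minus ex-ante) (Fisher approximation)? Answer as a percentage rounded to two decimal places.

Ex-ante: 10.32% − 1.1% = 9.220%
Ex-post: 10.32% − (-2.44%) = 12.760%
Difference (ex-post − ex-ante) = 3.5400% → 3.54%.

3.54%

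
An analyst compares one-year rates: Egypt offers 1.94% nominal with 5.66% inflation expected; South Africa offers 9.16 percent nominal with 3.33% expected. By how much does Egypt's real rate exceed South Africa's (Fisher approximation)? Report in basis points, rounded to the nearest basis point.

-955 basis points

Egypt: 1.94% − 5.66% = -3.720%
South Africa: 9.16% − 3.33% = 5.830%
Differential = -9.550% → -955 basis points.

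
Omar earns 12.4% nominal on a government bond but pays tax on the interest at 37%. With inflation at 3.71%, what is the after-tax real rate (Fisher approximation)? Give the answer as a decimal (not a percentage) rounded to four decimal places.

After-tax nominal return = 12.4% × (1 − 0.37) = 7.8120%.
r ≈ 7.8120% − 3.71% → 0.0410.

0.0410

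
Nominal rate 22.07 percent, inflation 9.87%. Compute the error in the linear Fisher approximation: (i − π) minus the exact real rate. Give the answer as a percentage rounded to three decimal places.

1.096%

Approximate: r ≈ 22.070% − 9.870% = 12.2000%
Exact: (1 + 0.2207)/(1 + 0.0987) − 1 = 11.1040%
Error = 12.2000% − 11.1040% = 1.0960% → 1.096%.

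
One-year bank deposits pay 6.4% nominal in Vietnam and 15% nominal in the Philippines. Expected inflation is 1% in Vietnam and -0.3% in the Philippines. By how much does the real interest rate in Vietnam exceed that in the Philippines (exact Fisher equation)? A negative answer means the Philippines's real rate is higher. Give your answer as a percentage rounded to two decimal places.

-10.00%

Vietnam: (1 + 0.0640)/(1 + 0.0100) − 1 = 5.3465%
The Philippines: (1 + 0.1500)/(1 − 0.0030) − 1 = 15.3460%
Differential = 5.3465% − 15.3460% = -9.9995% → -10.00%.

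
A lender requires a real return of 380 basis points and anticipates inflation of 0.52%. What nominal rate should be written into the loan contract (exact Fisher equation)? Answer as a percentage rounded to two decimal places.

4.34%

(1 + i) = (1 + r)(1 + π) = 1.03800 × 1.00520 = 1.0433976
i = 1.0433976 − 1, so the required nominal rate is 4.34%.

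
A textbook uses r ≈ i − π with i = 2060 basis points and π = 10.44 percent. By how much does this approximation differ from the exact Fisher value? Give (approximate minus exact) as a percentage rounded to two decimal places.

Approximate: r ≈ 20.600% − 10.440% = 10.1600%
Exact: (1 + 0.2060)/(1 + 0.1044) − 1 = 9.1996%
Error = 10.1600% − 9.1996% = 0.9604% → 0.96%.

0.96%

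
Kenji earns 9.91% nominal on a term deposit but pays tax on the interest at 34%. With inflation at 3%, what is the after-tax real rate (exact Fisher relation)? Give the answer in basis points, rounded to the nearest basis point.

344 basis points

After-tax nominal return = 9.91% × (1 − 0.34) = 6.5406%.
1 + r = 1.065406 / 1.03000 = 1.034375
After-tax real rate = 1.034375 − 1 → 344 basis points.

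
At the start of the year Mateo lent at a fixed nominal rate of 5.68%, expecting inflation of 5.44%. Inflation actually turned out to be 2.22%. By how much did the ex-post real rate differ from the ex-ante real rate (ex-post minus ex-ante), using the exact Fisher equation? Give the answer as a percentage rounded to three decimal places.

3.157%

Ex-ante: (1 + 0.0568)/(1 + 0.0544) − 1 = 0.2276%
Ex-post: (1 + 0.0568)/(1 + 0.0222) − 1 = 3.3849%
Difference (ex-post − ex-ante) = 3.1572% → 3.157%.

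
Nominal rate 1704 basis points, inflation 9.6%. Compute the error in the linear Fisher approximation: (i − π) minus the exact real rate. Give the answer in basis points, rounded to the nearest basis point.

65 basis points

Approximate: r ≈ 17.040% − 9.600% = 7.4400%
Exact: (1 + 0.1704)/(1 + 0.0960) − 1 = 6.7883%
Error = 7.4400% − 6.7883% = 0.6517% → 65 basis points.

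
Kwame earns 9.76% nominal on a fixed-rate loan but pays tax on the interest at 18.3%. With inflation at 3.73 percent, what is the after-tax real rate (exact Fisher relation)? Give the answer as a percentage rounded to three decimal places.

4.091%

After-tax nominal return = 9.76% × (1 − 0.183) = 7.97392%.
1 + r = 1.0797392 / 1.03730 = 1.040913
After-tax real rate = 1.040913 − 1 → 4.091%.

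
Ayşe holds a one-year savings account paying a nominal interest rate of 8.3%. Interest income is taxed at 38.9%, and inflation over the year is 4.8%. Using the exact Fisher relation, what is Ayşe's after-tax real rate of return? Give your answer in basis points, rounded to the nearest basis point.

After-tax nominal return = 8.3% × (1 − 0.389) = 5.0713%.
1 + r = 1.050713 / 1.04800 = 1.002589
After-tax real rate = 1.002589 − 1 → 26 basis points.

26 basis points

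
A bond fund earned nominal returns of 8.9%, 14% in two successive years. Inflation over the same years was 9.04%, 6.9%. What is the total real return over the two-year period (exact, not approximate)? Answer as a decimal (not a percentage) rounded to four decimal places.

0.0650

Nominal growth factor = 1.0890 × 1.1400 = 1.241460
Price-level growth factor = 1.0904 × 1.0690 = 1.165638
Real growth factor = 1.241460 / 1.165638 = 1.065048
Total real return = 1.065048 − 1 → 0.0650.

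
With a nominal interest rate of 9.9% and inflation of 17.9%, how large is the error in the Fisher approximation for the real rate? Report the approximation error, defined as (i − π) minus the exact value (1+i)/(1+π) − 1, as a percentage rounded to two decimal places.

-1.21%

Approximate: r ≈ 9.900% − 17.900% = -8.0000%
Exact: (1 + 0.0990)/(1 + 0.1790) − 1 = -6.7854%
Error = -8.0000% − (-6.7854%) = -1.2146% → -1.21%.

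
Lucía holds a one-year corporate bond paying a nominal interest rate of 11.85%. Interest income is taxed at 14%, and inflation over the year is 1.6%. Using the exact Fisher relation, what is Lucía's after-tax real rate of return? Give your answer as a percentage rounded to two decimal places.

8.46%

After-tax nominal return = 11.85% × (1 − 0.14) = 10.1910%.
1 + r = 1.10191 / 1.01600 = 1.084557
After-tax real rate = 1.084557 − 1 → 8.46%.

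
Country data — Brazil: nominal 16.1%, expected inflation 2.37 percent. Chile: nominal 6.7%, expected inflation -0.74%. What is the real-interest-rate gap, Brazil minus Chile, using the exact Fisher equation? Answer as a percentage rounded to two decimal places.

5.92%

Brazil: (1 + 0.1610)/(1 + 0.0237) − 1 = 13.4121%
Chile: (1 + 0.0670)/(1 − 0.0074) − 1 = 7.4955%
Differential = 13.4121% − 7.4955% = 5.9167% → 5.92%.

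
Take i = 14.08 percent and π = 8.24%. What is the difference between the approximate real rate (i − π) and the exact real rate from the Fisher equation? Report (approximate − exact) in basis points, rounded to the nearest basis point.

Approximate: r ≈ 14.080% − 8.240% = 5.8400%
Exact: (1 + 0.1408)/(1 + 0.0824) − 1 = 5.3954%
Error = 5.8400% − 5.3954% = 0.4446% → 44 basis points.

44 basis points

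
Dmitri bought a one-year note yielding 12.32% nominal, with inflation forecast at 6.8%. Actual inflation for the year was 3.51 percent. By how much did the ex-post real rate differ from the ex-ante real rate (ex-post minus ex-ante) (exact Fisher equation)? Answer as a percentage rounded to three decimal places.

3.343%

Ex-ante: (1 + 0.1232)/(1 + 0.0680) − 1 = 5.1685%
Ex-post: (1 + 0.1232)/(1 + 0.0351) − 1 = 8.5113%
Difference (ex-post − ex-ante) = 3.3427% → 3.343%.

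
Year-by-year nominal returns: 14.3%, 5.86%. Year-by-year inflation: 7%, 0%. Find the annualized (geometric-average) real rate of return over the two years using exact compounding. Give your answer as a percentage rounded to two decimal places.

Compound the nominal returns: 1.1430 × 1.0586 = 1.20997980.
Compound inflation: 1.0700 × 1.0000 = 1.07000000.
Deflate: 1.20997980 / 1.07000000 = 1.13082224.
Annualized real rate = 1.13082224^(1/2) − 1 = 6.3401% → 6.34%.

6.34%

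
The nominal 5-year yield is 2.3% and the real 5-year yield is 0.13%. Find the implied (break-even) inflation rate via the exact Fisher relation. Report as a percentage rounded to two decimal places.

(1 + π) = (1 + i)/(1 + r) = 1.02300 / 1.00130 = 1.021672
Break-even inflation = 1.021672 − 1 → 2.17%.

2.17%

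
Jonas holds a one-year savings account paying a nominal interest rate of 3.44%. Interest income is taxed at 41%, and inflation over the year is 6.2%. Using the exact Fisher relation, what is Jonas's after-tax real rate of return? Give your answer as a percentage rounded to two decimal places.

After-tax nominal return = 3.44% × (1 − 0.41) = 2.0296%.
1 + r = 1.020296 / 1.06200 = 0.960731
After-tax real rate = 0.960731 − 1 → -3.93%.

-3.93%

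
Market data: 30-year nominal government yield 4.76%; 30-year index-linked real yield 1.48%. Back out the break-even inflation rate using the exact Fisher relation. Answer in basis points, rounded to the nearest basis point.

(1 + π) = (1 + i)/(1 + r) = 1.04760 / 1.01480 = 1.032322
Break-even inflation = 1.032322 − 1 → 323 basis points.

323 basis points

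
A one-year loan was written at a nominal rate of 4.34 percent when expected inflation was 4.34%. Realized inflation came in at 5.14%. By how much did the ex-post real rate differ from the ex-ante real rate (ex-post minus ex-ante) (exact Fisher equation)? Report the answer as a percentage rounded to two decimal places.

Ex-ante: (1 + 0.0434)/(1 + 0.0434) − 1 = 0.0000%
Ex-post: (1 + 0.0434)/(1 + 0.0514) − 1 = -0.7609%
Difference (ex-post − ex-ante) = -0.7609% → -0.76%.

-0.76%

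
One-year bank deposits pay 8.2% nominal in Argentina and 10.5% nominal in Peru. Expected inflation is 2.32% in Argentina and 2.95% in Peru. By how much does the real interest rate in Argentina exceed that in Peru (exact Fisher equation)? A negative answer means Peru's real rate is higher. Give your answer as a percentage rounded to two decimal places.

Argentina: (1 + 0.0820)/(1 + 0.0232) − 1 = 5.7467%
Peru: (1 + 0.1050)/(1 + 0.0295) − 1 = 7.3337%
Differential = 5.7467% − 7.3337% = -1.5870% → -1.59%.

-1.59%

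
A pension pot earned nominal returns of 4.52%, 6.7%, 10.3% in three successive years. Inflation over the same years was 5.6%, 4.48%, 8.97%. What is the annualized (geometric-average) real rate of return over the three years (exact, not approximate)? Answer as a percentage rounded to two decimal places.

0.77%

Nominal growth factor = 1.0452 × 1.0670 × 1.1030 = 1.23009693
Price-level growth factor = 1.0560 × 1.0448 × 1.0897 = 1.20227560
Real growth factor = 1.23009693 / 1.20227560 = 1.02314056
Annualized real rate = 1.02314056^(1/3) − 1 = 0.7655% → 0.77%.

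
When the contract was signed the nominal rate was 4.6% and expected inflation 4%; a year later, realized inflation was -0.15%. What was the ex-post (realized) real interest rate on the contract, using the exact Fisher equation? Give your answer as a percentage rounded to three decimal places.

Ex-post: (1 + 0.0460)/(1 − 0.0015) − 1 = 4.7571%
So the realized real rate is 4.757%.

4.757%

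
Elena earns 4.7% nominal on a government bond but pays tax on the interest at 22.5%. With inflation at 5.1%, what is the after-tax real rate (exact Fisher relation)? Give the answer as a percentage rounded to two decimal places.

After-tax nominal return = 4.7% × (1 − 0.225) = 3.6425%.
1 + r = 1.036425 / 1.05100 = 0.986132
After-tax real rate = 0.986132 − 1 → -1.39%.

-1.39%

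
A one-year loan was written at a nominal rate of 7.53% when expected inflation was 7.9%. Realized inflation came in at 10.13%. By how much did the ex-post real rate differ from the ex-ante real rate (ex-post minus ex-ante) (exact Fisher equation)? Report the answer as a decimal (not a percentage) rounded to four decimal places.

-0.0202

Ex-ante: (1 + 0.0753)/(1 + 0.0790) − 1 = -0.3429%
Ex-post: (1 + 0.0753)/(1 + 0.1013) − 1 = -2.3608%
Difference (ex-post − ex-ante) = -2.0179% → -0.0202.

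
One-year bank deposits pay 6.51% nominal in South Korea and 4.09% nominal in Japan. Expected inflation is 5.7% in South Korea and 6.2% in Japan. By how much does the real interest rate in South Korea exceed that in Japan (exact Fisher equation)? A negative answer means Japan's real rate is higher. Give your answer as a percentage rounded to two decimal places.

South Korea: (1 + 0.0651)/(1 + 0.0570) − 1 = 0.7663%
Japan: (1 + 0.0409)/(1 + 0.0620) − 1 = -1.9868%
Differential = 0.7663% − (-1.9868%) = 2.7531% → 2.75%.

2.75%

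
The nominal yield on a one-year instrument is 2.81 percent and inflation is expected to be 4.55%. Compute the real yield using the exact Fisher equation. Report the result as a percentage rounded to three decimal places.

-1.664%

By the Fisher equation, 1 + r = (1 + i)/(1 + π).
1 + r = 1.02810 / 1.04550 = 0.983357
r = 0.983357 − 1 = -1.6643%, i.e. -1.664%.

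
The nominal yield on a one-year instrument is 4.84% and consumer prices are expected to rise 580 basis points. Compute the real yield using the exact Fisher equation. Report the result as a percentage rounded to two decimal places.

-0.91%

By the Fisher relation, 1 + r = (1 + i)/(1 + π).
1 + r = 1.04840 / 1.05800 = 0.990926
r = 0.990926 − 1 = -0.9074%, i.e. -0.91%.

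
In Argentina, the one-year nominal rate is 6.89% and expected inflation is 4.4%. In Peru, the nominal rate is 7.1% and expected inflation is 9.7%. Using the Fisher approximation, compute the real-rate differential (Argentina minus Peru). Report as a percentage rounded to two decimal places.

Argentina: 6.89% − 4.4% = 2.490%
Peru: 7.1% − 9.7% = -2.600%
Differential = 5.090% → 5.09%.

5.09%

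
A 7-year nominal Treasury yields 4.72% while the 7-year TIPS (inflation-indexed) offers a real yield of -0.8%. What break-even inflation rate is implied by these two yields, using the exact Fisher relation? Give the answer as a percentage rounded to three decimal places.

(1 + π) = (1 + i)/(1 + r) = 1.04720 / 0.99200 = 1.0556452
Break-even inflation = 1.0556452 − 1 → 5.565%.

5.565%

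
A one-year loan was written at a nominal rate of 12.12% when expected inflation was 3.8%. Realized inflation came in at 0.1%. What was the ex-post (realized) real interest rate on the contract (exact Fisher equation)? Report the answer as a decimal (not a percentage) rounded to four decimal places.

0.1201

Ex-post: (1 + 0.1212)/(1 + 0.0010) − 1 = 12.0080%
So the realized real rate is 0.1201.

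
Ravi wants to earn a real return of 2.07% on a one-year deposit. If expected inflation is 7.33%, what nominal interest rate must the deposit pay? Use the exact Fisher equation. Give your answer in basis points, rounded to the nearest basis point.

955 basis points

(1 + i) = (1 + r)(1 + π) = 1.02070 × 1.07330 = 1.09551731
i = 1.09551731 − 1, so the required nominal rate is 955 basis points.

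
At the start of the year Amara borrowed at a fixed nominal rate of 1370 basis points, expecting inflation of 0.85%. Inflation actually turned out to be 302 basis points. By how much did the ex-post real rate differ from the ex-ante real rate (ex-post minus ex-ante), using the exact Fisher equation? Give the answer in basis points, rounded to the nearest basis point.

Ex-ante: (1 + 0.1370)/(1 + 0.0085) − 1 = 12.7417%
Ex-post: (1 + 0.1370)/(1 + 0.0302) − 1 = 10.3669%
Difference (ex-post − ex-ante) = -2.3748% → -237 basis points.

-237 basis points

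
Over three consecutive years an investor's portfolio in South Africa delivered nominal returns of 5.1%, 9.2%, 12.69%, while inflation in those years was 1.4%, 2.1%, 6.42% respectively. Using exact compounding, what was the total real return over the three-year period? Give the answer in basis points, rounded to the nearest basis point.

1739 basis points

Nominal growth factor = 1.0510 × 1.0920 × 1.1269 = 1.293334
Price-level growth factor = 1.0140 × 1.0210 × 1.0642 = 1.101760
Real growth factor = 1.293334 / 1.101760 = 1.173880
Total real return = 1.173880 − 1 → 1739 basis points.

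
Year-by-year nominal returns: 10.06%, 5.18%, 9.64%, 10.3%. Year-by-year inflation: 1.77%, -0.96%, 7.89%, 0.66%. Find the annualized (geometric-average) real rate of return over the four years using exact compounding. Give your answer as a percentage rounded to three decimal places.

6.343%

Compound the nominal returns: 1.1006 × 1.0518 × 1.0964 × 1.1030 = 1.39993288.
Compound inflation: 1.0177 × 0.9904 × 1.0789 × 1.0066 = 1.09463297.
Deflate: 1.39993288 / 1.09463297 = 1.27890619.
Annualized real rate = 1.27890619^(1/4) − 1 = 6.3432% → 6.343%.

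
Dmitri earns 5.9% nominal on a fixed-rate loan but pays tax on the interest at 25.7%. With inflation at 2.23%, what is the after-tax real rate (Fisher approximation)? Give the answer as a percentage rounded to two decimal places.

After-tax nominal return = 5.9% × (1 − 0.257) = 4.3837%.
r ≈ 4.3837% − 2.23% → 2.15%.

2.15%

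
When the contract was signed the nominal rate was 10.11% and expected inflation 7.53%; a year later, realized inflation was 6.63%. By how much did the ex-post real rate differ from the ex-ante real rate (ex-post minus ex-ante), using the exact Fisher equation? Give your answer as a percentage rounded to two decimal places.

Ex-ante: (1 + 0.1011)/(1 + 0.0753) − 1 = 2.3993%
Ex-post: (1 + 0.1011)/(1 + 0.0663) − 1 = 3.2636%
Difference (ex-post − ex-ante) = 0.8643% → 0.86%.

0.86%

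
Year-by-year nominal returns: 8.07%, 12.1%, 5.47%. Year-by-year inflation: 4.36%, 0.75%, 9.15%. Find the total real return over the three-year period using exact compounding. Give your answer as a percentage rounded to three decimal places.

Compound the nominal returns: 1.0807 × 1.1210 × 1.0547 = 1.277732.
Compound inflation: 1.0436 × 1.0075 × 1.0915 = 1.147633.
Deflate: 1.277732 / 1.147633 = 1.113363.
Total real return = 1.113363 − 1 → 11.336%.

11.336%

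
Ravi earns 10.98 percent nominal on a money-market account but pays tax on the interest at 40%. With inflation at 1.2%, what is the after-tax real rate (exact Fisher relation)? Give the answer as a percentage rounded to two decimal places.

5.32%

After-tax nominal return = 10.98% × (1 − 0.4) = 6.5880%.
1 + r = 1.06588 / 1.01200 = 1.053241
After-tax real rate = 1.053241 − 1 → 5.32%.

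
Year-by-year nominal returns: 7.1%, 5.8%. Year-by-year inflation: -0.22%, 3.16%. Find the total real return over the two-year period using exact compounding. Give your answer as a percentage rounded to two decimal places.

10.08%

Compound the nominal returns: 1.0710 × 1.0580 = 1.133118.
Compound inflation: 0.9978 × 1.0316 = 1.029330.
Deflate: 1.133118 / 1.029330 = 1.100830.
Total real return = 1.100830 − 1 → 10.08%.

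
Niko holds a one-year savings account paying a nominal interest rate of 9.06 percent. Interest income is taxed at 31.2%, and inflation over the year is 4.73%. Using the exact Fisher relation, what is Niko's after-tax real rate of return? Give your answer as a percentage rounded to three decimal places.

After-tax nominal return = 9.06% × (1 − 0.312) = 6.23328%.
1 + r = 1.0623328 / 1.04730 = 1.014354
After-tax real rate = 1.014354 − 1 → 1.435%.

1.435%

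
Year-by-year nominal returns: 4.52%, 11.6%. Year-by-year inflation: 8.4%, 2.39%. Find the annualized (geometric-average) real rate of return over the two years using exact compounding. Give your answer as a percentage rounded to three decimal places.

Compound the nominal returns: 1.0452 × 1.1160 = 1.16644320.
Compound inflation: 1.0840 × 1.0239 = 1.10990760.
Deflate: 1.16644320 / 1.10990760 = 1.05093721.
Annualized real rate = 1.05093721^(1/2) − 1 = 2.5152% → 2.515%.

2.515%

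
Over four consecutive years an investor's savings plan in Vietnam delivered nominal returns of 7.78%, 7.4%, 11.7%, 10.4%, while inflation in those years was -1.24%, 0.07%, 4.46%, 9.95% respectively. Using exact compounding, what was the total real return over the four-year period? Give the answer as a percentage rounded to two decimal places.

25.76%

Compound the nominal returns: 1.0778 × 1.0740 × 1.1170 × 1.1040 = 1.427462.
Compound inflation: 0.9876 × 1.0007 × 1.0446 × 1.0995 = 1.135090.
Deflate: 1.427462 / 1.135090 = 1.257577.
Total real return = 1.257577 − 1 → 25.76%.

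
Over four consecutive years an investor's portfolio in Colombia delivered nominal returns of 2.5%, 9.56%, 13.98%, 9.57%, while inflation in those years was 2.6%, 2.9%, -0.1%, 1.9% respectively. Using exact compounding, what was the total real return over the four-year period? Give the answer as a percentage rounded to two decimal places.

Compound the nominal returns: 1.0250 × 1.0956 × 1.1398 × 1.0957 = 1.4024785.
Compound inflation: 1.0260 × 1.0290 × 0.9990 × 1.0190 = 1.0747375.
Deflate: 1.4024785 / 1.0747375 = 1.3049498.
Total real return = 1.3049498 − 1 → 30.49%.

30.49%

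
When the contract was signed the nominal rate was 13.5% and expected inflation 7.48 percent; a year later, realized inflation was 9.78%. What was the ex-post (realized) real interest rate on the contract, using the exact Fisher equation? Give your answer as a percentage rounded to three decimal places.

Ex-post: (1 + 0.1350)/(1 + 0.0978) − 1 = 3.3886%
So the realized real rate is 3.389%.

3.389%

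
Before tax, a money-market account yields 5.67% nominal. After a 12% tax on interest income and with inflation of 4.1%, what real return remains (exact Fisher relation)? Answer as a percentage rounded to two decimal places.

0.85%

After-tax nominal return = 5.67% × (1 − 0.12) = 4.9896%.
1 + r = 1.049896 / 1.04100 = 1.008546
After-tax real rate = 1.008546 − 1 → 0.85%.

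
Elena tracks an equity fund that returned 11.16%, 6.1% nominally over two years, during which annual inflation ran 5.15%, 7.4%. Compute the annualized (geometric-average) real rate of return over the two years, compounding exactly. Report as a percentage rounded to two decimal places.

2.19%

Compound the nominal returns: 1.1116 × 1.0610 = 1.17940760.
Compound inflation: 1.0515 × 1.0740 = 1.12931100.
Deflate: 1.17940760 / 1.12931100 = 1.04436032.
Annualized real rate = 1.04436032^(1/2) − 1 = 2.1939% → 2.19%.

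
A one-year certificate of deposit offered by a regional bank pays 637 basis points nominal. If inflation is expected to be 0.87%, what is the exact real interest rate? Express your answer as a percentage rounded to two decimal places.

5.45%

By the Fisher relation, 1 + r = (1 + i)/(1 + π).
1 + r = 1.06370 / 1.00870 = 1.054526
r = 1.054526 − 1 = 5.4526%, i.e. 5.45%.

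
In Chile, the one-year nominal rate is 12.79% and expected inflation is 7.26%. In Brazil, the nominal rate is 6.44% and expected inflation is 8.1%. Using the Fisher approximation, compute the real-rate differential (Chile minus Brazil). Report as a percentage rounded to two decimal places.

7.19%

Chile: 12.79% − 7.26% = 5.530%
Brazil: 6.44% − 8.1% = -1.660%
Differential = 7.190% → 7.19%.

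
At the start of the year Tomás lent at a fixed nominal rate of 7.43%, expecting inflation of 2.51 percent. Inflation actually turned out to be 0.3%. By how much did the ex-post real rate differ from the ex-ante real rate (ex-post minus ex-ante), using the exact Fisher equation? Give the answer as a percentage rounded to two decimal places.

2.31%

Ex-ante: (1 + 0.0743)/(1 + 0.0251) − 1 = 4.7995%
Ex-post: (1 + 0.0743)/(1 + 0.0030) − 1 = 7.1087%
Difference (ex-post − ex-ante) = 2.3091% → 2.31%.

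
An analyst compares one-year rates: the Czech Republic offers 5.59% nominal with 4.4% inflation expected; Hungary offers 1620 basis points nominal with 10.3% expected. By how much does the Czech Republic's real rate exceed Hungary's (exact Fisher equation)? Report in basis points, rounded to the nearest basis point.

-421 basis points

The Czech Republic: (1 + 0.0559)/(1 + 0.0440) − 1 = 1.1398%
Hungary: (1 + 0.1620)/(1 + 0.1030) − 1 = 5.3490%
Differential = 1.1398% − 5.3490% = -4.2092% → -421 basis points.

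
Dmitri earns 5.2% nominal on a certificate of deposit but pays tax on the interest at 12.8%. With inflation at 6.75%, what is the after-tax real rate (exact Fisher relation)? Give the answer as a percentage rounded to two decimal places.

-2.08%

After-tax nominal return = 5.2% × (1 − 0.128) = 4.5344%.
1 + r = 1.045344 / 1.06750 = 0.979245
After-tax real rate = 0.979245 − 1 → -2.08%.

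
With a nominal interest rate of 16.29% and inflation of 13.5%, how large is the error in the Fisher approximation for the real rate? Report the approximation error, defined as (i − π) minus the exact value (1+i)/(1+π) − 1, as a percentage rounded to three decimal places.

Approximate: r ≈ 16.290% − 13.500% = 2.7900%
Exact: (1 + 0.1629)/(1 + 0.1350) − 1 = 2.4581%
Error = 2.7900% − 2.4581% = 0.3319% → 0.332%.

0.332%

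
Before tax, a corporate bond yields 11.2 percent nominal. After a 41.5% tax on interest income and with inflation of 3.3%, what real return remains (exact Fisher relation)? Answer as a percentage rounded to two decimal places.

After-tax nominal return = 11.2% × (1 − 0.415) = 6.5520%.
1 + r = 1.06552 / 1.03300 = 1.031481
After-tax real rate = 1.031481 − 1 → 3.15%.

3.15%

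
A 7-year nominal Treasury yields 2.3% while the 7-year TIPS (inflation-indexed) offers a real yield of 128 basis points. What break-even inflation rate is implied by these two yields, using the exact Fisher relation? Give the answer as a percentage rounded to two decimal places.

(1 + π) = (1 + i)/(1 + r) = 1.02300 / 1.01280 = 1.010071
Break-even inflation = 1.010071 − 1 → 1.01%.

1.01%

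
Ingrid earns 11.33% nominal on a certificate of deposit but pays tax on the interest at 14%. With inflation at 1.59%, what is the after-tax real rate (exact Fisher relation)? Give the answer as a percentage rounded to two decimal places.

After-tax nominal return = 11.33% × (1 − 0.14) = 9.7438%.
1 + r = 1.097438 / 1.01590 = 1.080262
After-tax real rate = 1.080262 − 1 → 8.03%.

8.03%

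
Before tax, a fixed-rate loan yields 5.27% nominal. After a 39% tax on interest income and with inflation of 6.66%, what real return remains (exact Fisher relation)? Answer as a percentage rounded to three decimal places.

After-tax nominal return = 5.27% × (1 − 0.39) = 3.2147%.
1 + r = 1.032147 / 1.06660 = 0.967698
After-tax real rate = 0.967698 − 1 → -3.230%.

-3.230%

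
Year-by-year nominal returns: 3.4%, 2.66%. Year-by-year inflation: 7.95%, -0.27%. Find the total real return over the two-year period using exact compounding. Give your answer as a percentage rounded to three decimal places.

-1.401%

Nominal growth factor = 1.0340 × 1.0266 = 1.061504
Price-level growth factor = 1.0795 × 0.9973 = 1.076585
Real growth factor = 1.061504 / 1.076585 = 0.985992
Total real return = 0.985992 − 1 → -1.401%.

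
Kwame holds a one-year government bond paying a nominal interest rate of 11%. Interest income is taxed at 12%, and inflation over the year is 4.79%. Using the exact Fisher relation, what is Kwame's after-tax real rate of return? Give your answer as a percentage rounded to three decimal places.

After-tax nominal return = 11% × (1 − 0.12) = 9.6800%.
1 + r = 1.09680 / 1.04790 = 1.0466648
After-tax real rate = 1.0466648 − 1 → 4.666%.

4.666%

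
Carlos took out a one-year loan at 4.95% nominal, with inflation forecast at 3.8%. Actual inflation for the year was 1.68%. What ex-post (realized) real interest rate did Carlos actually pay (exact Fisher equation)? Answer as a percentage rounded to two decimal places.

3.22%

Ex-post: (1 + 0.0495)/(1 + 0.0168) − 1 = 3.2160%
So the realized real rate is 3.22%.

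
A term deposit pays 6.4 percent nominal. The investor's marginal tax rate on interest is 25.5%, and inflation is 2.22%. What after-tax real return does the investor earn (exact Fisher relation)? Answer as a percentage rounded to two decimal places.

After-tax nominal return = 6.4% × (1 − 0.255) = 4.7680%.
1 + r = 1.04768 / 1.02220 = 1.024927
After-tax real rate = 1.024927 − 1 → 2.49%.

2.49%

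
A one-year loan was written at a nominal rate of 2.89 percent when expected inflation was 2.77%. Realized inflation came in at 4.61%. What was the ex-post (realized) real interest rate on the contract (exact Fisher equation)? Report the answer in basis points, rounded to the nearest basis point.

-164 basis points

Ex-post: (1 + 0.0289)/(1 + 0.0461) − 1 = -1.6442%
So the realized real rate is -164 basis points.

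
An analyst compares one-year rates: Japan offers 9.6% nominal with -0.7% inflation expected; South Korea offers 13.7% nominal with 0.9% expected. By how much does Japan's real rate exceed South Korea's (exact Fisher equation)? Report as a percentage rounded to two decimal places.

Japan: (1 + 0.0960)/(1 − 0.0070) − 1 = 10.3726%
South Korea: (1 + 0.1370)/(1 + 0.0090) − 1 = 12.6858%
Differential = 10.3726% − 12.6858% = -2.3132% → -2.31%.

-2.31%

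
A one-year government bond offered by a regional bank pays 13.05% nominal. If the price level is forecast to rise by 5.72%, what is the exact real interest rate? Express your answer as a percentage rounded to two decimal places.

6.93%

1 + r = 1.13050 / 1.05720 = 1.069334
r = 1.069334 − 1 = 6.9334%, i.e. 6.93%.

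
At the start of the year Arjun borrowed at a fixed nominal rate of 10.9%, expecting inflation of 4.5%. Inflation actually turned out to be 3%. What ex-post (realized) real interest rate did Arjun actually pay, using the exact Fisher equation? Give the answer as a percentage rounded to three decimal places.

7.670%

Ex-post: (1 + 0.1090)/(1 + 0.0300) − 1 = 7.6699%
So the realized real rate is 7.670%.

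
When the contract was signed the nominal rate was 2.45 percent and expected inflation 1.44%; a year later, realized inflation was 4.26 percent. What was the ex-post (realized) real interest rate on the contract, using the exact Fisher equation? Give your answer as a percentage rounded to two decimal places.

Ex-post: (1 + 0.0245)/(1 + 0.0426) − 1 = -1.7360%
So the realized real rate is -1.74%.

-1.74%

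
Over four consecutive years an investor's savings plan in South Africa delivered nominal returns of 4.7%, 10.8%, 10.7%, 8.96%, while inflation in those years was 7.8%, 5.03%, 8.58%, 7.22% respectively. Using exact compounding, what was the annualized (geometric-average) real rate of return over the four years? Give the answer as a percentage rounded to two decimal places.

Compound the nominal returns: 1.0470 × 1.1080 × 1.1070 × 1.0896 = 1.39926882.
Compound inflation: 1.0780 × 1.0503 × 1.0858 × 1.0722 = 1.31812855.
Deflate: 1.39926882 / 1.31812855 = 1.06155718.
Annualized real rate = 1.06155718^(1/4) − 1 = 1.5046% → 1.50%.

1.50%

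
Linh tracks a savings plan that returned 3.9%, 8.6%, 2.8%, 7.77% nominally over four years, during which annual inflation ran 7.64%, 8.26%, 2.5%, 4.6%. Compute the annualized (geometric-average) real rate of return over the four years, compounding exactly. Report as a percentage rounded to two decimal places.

0.01%

Nominal growth factor = 1.0390 × 1.0860 × 1.0280 × 1.0777 = 1.25007586
Price-level growth factor = 1.0764 × 1.0826 × 1.0250 × 1.0460 = 1.24938780
Real growth factor = 1.25007586 / 1.24938780 = 1.00055072
Annualized real rate = 1.00055072^(1/4) − 1 = 0.0138% → 0.01%.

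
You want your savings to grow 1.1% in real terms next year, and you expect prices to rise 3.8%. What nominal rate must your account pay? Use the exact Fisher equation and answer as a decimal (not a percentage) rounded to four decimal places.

0.0494

(1 + i) = (1 + r)(1 + π) = 1.01100 × 1.03800 = 1.049418
i = 1.049418 − 1, so the required nominal rate is 0.0494.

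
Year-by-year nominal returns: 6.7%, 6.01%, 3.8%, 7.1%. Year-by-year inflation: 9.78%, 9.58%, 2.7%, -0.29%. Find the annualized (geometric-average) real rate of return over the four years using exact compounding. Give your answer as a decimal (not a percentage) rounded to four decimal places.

Compound the nominal returns: 1.0670 × 1.0601 × 1.0380 × 1.0710 = 1.25747129.
Compound inflation: 1.0978 × 1.0958 × 1.0270 × 0.9971 = 1.23186661.
Deflate: 1.25747129 / 1.23186661 = 1.02078527.
Annualized real rate = 1.02078527^(1/4) − 1 = 0.5156% → 0.0052.

0.0052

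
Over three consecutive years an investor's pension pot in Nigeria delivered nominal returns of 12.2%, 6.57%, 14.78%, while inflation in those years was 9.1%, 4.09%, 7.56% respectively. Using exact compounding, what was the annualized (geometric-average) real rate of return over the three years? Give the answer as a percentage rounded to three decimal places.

3.961%

Nominal growth factor = 1.1220 × 1.0657 × 1.1478 = 1.37244214
Price-level growth factor = 1.0910 × 1.0409 × 1.0756 = 1.22147492
Real growth factor = 1.37244214 / 1.22147492 = 1.12359420
Annualized real rate = 1.12359420^(1/3) − 1 = 3.9609% → 3.961%.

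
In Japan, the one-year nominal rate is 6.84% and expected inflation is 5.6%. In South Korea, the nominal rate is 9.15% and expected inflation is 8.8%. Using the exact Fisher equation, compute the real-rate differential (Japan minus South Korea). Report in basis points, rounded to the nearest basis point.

Japan: (1 + 0.0684)/(1 + 0.0560) − 1 = 1.1742%
South Korea: (1 + 0.0915)/(1 + 0.0880) − 1 = 0.3217%
Differential = 1.1742% − 0.3217% = 0.8526% → 85 basis points.

85 basis points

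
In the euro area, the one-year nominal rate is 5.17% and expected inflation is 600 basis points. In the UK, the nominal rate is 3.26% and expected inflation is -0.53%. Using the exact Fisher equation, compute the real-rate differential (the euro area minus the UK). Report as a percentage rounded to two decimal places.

-4.59%

The euro area: (1 + 0.0517)/(1 + 0.0600) − 1 = -0.7830%
The UK: (1 + 0.0326)/(1 − 0.0053) − 1 = 3.8102%
Differential = -0.7830% − 3.8102% = -4.5932% → -4.59%.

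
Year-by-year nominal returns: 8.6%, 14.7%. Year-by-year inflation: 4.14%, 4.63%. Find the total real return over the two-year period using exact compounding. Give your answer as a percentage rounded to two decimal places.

14.32%

Compound the nominal returns: 1.0860 × 1.1470 = 1.245642.
Compound inflation: 1.0414 × 1.0463 = 1.089617.
Deflate: 1.245642 / 1.089617 = 1.143193.
Total real return = 1.143193 − 1 → 14.32%.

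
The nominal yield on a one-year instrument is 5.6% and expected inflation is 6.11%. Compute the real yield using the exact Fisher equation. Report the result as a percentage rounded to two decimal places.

By the Fisher relation, 1 + r = (1 + i)/(1 + π).
1 + r = 1.05600 / 1.06110 = 0.995194
r = 0.995194 − 1 = -0.4806%, i.e. -0.48%.

-0.48%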